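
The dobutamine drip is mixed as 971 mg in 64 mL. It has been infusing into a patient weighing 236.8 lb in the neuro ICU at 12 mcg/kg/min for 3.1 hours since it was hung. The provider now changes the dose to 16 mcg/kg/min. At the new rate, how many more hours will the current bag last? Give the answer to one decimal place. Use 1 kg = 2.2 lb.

Initial rate:
Weight = 236.8 lb ÷ 2.2 lb/kg = 107.6364 kg
Dose = 12 mcg/kg/min × 107.6364 kg = 1291.636 mcg/min
1291.636 mcg/min × 60 min/hr = 77498.18 mcg/hr
Concentration = 971 mg ÷ 64 mL = 15.17188 mg/mL = 15171.88 mcg/mL
Rate = 77498.18 mcg/hr ÷ 15171.88 mcg/mL = 5.108016 mL/hr
Volume infused so far = 5.108016 mL/hr × 3.1 hr = 15.83485 mL
Volume remaining = 64 − 15.83485 = 48.16515 mL
New rate:
Dose = 16 mcg/kg/min × 107.6364 kg = 1722.182 mcg/min
1722.182 mcg/min × 60 min/hr = 103330.9 mcg/hr
Rate = 103330.9 mcg/hr ÷ 15171.88 mcg/mL = 6.810688 mL/hr
Time remaining = 48.16515 mL ÷ 6.810688 mL/hr = 7.071995 hr

7.1 hours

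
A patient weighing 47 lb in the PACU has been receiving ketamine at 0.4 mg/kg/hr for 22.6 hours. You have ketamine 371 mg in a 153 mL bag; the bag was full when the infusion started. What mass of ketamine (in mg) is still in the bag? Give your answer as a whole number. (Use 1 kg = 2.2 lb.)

Weight = 47 lb ÷ 2.2 lb/kg = 21.36364 kg
Dose = 0.4 mg/kg/hr × 21.36364 kg = 8.545455 mg/hr
Concentration = 371 mg ÷ 153 mL = 2.424837 mg/mL
Rate = 8.545455 mg/hr ÷ 2.424837 mg/mL = 3.524136 mL/hr
Volume infused = 3.524136 mL/hr × 22.6 hr = 79.64548 mL
Volume remaining = 153 − 79.64548 = 73.35452 mL
Drug remaining = 73.35452 mL × 2.424837 mg/mL = 177.8727 mg

178 mg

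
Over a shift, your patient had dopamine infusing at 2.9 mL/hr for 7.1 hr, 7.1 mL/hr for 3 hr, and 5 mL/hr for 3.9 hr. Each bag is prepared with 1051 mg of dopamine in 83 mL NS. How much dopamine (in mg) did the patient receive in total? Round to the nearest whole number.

Concentration = 1051 mg ÷ 83 mL = 12.66265 mg/mL
Stage 1: 2.9 mL/hr × 7.1 hr = 20.59 mL → 20.59 mL × 12.66265 mg/mL = 260.724 mg
Stage 2: 7.1 mL/hr × 3 hr = 21.3 mL → 21.3 mL × 12.66265 mg/mL = 269.7145 mg
Stage 3: 5 mL/hr × 3.9 hr = 19.5 mL → 19.5 mL × 12.66265 mg/mL = 246.9217 mg
Total = 260.724 + 269.7145 + 246.9217 = 777.3601 mg

777 mg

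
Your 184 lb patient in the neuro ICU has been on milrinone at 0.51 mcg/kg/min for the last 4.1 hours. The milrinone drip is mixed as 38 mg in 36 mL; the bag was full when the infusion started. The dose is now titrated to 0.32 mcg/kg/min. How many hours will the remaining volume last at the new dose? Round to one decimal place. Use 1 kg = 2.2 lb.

17.1 hours

Initial rate:
Weight = 184 lb ÷ 2.2 lb/kg = 83.63636 kg
Dose = 0.51 mcg/kg/min × 83.63636 kg = 42.65455 mcg/min
42.65455 mcg/min × 60 min/hr = 2559.273 mcg/hr
Concentration = 38 mg ÷ 36 mL = 1.055556 mg/mL = 1055.556 mcg/mL
Rate = 2559.273 mcg/hr ÷ 1055.556 mcg/mL = 2.424574 mL/hr
Volume infused so far = 2.424574 mL/hr × 4.1 hr = 9.940754 mL
Volume remaining = 36 − 9.940754 = 26.05925 mL
New rate:
Dose = 0.32 mcg/kg/min × 83.63636 kg = 26.76364 mcg/min
26.76364 mcg/min × 60 min/hr = 1605.818 mcg/hr
Rate = 1605.818 mcg/hr ÷ 1055.556 mcg/mL = 1.521301 mL/hr
Time remaining = 26.05925 mL ÷ 1.521301 mL/hr = 17.12957 hr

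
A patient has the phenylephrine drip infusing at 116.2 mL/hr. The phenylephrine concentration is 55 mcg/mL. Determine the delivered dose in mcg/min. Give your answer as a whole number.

107 mcg/min

Drug rate = 116.2 mL/hr × 55 mcg/mL = 6391 mcg/hr
6391 mcg/hr ÷ 60 min/hr = 106.5167 mcg/min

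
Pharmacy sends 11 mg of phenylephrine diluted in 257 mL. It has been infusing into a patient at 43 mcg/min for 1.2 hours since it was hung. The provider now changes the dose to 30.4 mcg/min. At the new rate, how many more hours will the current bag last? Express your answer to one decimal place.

4.3 hours

Initial rate:
43 mcg/min × 60 min/hr = 2580 mcg/hr
Concentration = 11 mg ÷ 257 mL = 0.04280156 mg/mL = 42.80156 mcg/mL
Rate = 2580 mcg/hr ÷ 42.80156 mcg/mL = 60.27818 mL/hr
Volume infused so far = 60.27818 mL/hr × 1.2 hr = 72.33382 mL
Volume remaining = 257 − 72.33382 = 184.6662 mL
New rate:
30.4 mcg/min × 60 min/hr = 1824 mcg/hr
Rate = 1824 mcg/hr ÷ 42.80156 mcg/mL = 42.61527 mL/hr
Time remaining = 184.6662 mL ÷ 42.61527 mL/hr = 4.333333 hr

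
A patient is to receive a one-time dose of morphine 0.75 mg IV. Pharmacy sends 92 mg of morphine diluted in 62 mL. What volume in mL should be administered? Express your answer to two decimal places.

Concentration = 92 mg ÷ 62 mL = 1.483871 mg/mL
Volume = 0.75 mg ÷ 1.483871 mg/mL = 0.5054348 mL

0.51 mL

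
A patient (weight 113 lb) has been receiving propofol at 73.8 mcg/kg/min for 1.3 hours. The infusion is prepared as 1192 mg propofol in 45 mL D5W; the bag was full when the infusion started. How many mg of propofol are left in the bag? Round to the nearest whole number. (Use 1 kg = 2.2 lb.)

Weight = 113 lb ÷ 2.2 lb/kg = 51.36364 kg
Dose = 73.8 mcg/kg/min × 51.36364 kg = 3790.636 mcg/min
3790.636 mcg/min × 60 min/hr = 227438.2 mcg/hr
Concentration = 1192 mg ÷ 45 mL = 26.48889 mg/mL = 26488.89 mcg/mL
Rate = 227438.2 mcg/hr ÷ 26488.89 mcg/mL = 8.586173 mL/hr
Volume infused = 8.586173 mL/hr × 1.3 hr = 11.16202 mL
Volume remaining = 45 − 11.16202 = 33.83798 mL
Drug remaining = 33.83798 mL × 26488.89 mcg/mL = 896330.4 mcg = 896.3304 mg

896 mg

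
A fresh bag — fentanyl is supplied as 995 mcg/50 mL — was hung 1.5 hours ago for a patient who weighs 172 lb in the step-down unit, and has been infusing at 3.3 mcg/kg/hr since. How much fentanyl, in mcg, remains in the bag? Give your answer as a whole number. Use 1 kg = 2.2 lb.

Weight = 172 lb ÷ 2.2 lb/kg = 78.18182 kg
Dose = 3.3 mcg/kg/hr × 78.18182 kg = 258 mcg/hr
Concentration = 995 mcg ÷ 50 mL = 19.9 mcg/mL
Rate = 258 mcg/hr ÷ 19.9 mcg/mL = 12.96482 mL/hr
Volume infused = 12.96482 mL/hr × 1.5 hr = 19.44724 mL
Volume remaining = 50 − 19.44724 = 30.55276 mL
Drug remaining = 30.55276 mL × 19.9 mcg/mL = 608 mcg

608 mcg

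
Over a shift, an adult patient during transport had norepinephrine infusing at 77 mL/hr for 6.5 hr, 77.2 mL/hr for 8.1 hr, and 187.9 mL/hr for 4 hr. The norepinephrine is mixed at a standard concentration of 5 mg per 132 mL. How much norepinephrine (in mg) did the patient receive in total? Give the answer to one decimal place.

71.1 mg

Concentration = 5 mg ÷ 132 mL = 0.03787879 mg/mL
Stage 1: 77 mL/hr × 6.5 hr = 500.5 mL → 500.5 mL × 0.03787879 mg/mL = 18.95833 mg
Stage 2: 77.2 mL/hr × 8.1 hr = 625.32 mL → 625.32 mL × 0.03787879 mg/mL = 23.68636 mg
Stage 3: 187.9 mL/hr × 4 hr = 751.6 mL → 751.6 mL × 0.03787879 mg/mL = 28.4697 mg
Total = 18.95833 + 23.68636 + 28.4697 = 71.11439 mg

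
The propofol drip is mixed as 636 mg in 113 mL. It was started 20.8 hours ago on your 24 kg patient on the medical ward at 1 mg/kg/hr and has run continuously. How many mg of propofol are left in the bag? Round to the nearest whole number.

Dose = 1 mg/kg/hr × 24 kg = 24 mg/hr
Concentration = 636 mg ÷ 113 mL = 5.628319 mg/mL
Rate = 24 mg/hr ÷ 5.628319 mg/mL = 4.264151 mL/hr
Volume infused = 4.264151 mL/hr × 20.8 hr = 88.69434 mL
Volume remaining = 113 − 88.69434 = 24.30566 mL
Drug remaining = 24.30566 mL × 5.628319 mg/mL = 136.8 mg

137 mg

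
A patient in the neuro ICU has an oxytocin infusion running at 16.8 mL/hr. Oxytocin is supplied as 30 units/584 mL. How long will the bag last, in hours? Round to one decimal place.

Duration = 584 mL ÷ 16.8 mL/hr = 34.7619 hr

34.8 hours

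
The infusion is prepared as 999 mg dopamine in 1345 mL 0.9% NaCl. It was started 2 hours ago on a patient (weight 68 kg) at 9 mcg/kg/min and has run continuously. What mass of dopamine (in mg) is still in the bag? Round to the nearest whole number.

926 mg

Dose = 9 mcg/kg/min × 68 kg = 612 mcg/min
612 mcg/min × 60 min/hr = 36720 mcg/hr
Concentration = 999 mg ÷ 1345 mL = 0.7427509 mg/mL = 742.7509 mcg/mL
Rate = 36720 mcg/hr ÷ 742.7509 mcg/mL = 49.43784 mL/hr
Volume infused = 49.43784 mL/hr × 2 hr = 98.87568 mL
Volume remaining = 1345 − 98.87568 = 1246.124 mL
Drug remaining = 1246.124 mL × 742.7509 mcg/mL = 925560 mcg = 925.56 mg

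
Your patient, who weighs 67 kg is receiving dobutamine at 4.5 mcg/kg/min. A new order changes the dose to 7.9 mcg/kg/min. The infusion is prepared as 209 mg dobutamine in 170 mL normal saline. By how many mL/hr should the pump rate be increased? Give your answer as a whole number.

At the current dose:
Dose = 4.5 mcg/kg/min × 67 kg = 301.5 mcg/min
301.5 mcg/min × 60 min/hr = 18090 mcg/hr
Concentration = 209 mg ÷ 170 mL = 1.229412 mg/mL = 1229.412 mcg/mL
Rate = 18090 mcg/hr ÷ 1229.412 mcg/mL = 14.71435 mL/hr
At the new dose:
Dose = 7.9 mcg/kg/min × 67 kg = 529.3 mcg/min
529.3 mcg/min × 60 min/hr = 31758 mcg/hr
Rate = 31758 mcg/hr ÷ 1229.412 mcg/mL = 25.83187 mL/hr
Change = 25.83187 − 14.71435 = 11.11751 mL/hr → 11.11751 mL/hr increase

11 mL/hr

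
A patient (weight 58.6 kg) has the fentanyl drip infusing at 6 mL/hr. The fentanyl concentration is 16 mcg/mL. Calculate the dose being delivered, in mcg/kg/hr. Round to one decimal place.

Drug rate = 6 mL/hr × 16 mcg/mL = 96 mcg/hr
96 mcg/hr ÷ 58.6 kg = 1.638225 mcg/kg/hr

1.6 mcg/kg/hr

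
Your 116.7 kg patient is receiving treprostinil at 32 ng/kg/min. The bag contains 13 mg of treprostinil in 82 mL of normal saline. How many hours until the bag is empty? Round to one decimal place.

Dose = 32 ng/kg/min × 116.7 kg = 3734.4 ng/min
3734.4 ng/min × 60 min/hr = 224064 ng/hr
Concentration = 13 mg ÷ 82 mL = 0.1585366 mg/mL = 158536.6 ng/mL
Rate = 224064 ng/hr ÷ 158536.6 ng/mL = 1.413327 mL/hr
Duration = 82 mL ÷ 1.413327 mL/hr = 58.01914 hr

58.0 hours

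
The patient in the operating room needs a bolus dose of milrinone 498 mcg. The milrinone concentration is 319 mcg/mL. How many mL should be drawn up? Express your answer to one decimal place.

1.6 mL

Volume = 498 mcg ÷ 319 mcg/mL = 1.561129 mL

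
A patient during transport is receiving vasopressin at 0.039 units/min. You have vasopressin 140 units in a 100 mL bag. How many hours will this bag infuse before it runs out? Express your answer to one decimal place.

0.039 units/min × 60 min/hr = 2.34 units/hr
Concentration = 140 units ÷ 100 mL = 1.4 units/mL
Rate = 2.34 units/hr ÷ 1.4 units/mL = 1.671429 mL/hr
Duration = 100 mL ÷ 1.671429 mL/hr = 59.82906 hr

59.8 hours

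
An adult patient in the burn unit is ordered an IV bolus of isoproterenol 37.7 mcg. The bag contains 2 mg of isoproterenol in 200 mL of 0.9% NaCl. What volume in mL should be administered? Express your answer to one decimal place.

Concentration = 2 mg ÷ 200 mL = 0.01 mg/mL = 10 mcg/mL
Volume = 37.7 mcg ÷ 10 mcg/mL = 3.77 mL

3.8 mL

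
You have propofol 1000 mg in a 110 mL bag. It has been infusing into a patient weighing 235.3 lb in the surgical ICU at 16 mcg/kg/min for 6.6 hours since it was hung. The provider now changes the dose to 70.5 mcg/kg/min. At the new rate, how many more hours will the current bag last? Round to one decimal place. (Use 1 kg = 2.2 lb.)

Initial rate:
Weight = 235.3 lb ÷ 2.2 lb/kg = 106.9545 kg
Dose = 16 mcg/kg/min × 106.9545 kg = 1711.273 mcg/min
1711.273 mcg/min × 60 min/hr = 102676.4 mcg/hr
Concentration = 1000 mg ÷ 110 mL = 9.090909 mg/mL = 9090.909 mcg/mL
Rate = 102676.4 mcg/hr ÷ 9090.909 mcg/mL = 11.2944 mL/hr
Volume infused so far = 11.2944 mL/hr × 6.6 hr = 74.54304 mL
Volume remaining = 110 − 74.54304 = 35.45696 mL
New rate:
Dose = 70.5 mcg/kg/min × 106.9545 kg = 7540.295 mcg/min
7540.295 mcg/min × 60 min/hr = 452417.7 mcg/hr
Rate = 452417.7 mcg/hr ÷ 9090.909 mcg/mL = 49.76595 mL/hr
Time remaining = 35.45696 mL ÷ 49.76595 mL/hr = 0.7124743 hr

0.7 hours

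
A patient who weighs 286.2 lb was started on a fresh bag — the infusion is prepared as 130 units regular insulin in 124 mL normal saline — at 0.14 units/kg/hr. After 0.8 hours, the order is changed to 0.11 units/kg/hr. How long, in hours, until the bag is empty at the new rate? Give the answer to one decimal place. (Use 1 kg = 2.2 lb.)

Initial rate:
Weight = 286.2 lb ÷ 2.2 lb/kg = 130.0909 kg
Dose = 0.14 units/kg/hr × 130.0909 kg = 18.21273 units/hr
Concentration = 130 units ÷ 124 mL = 1.048387 units/mL
Rate = 18.21273 units/hr ÷ 1.048387 units/mL = 17.37214 mL/hr
Volume infused so far = 17.37214 mL/hr × 0.8 hr = 13.89771 mL
Volume remaining = 124 − 13.89771 = 110.1023 mL
New rate:
Dose = 0.11 units/kg/hr × 130.0909 kg = 14.31 units/hr
Rate = 14.31 units/hr ÷ 1.048387 units/mL = 13.64954 mL/hr
Time remaining = 110.1023 mL ÷ 13.64954 mL/hr = 8.066374 hr

8.1 hours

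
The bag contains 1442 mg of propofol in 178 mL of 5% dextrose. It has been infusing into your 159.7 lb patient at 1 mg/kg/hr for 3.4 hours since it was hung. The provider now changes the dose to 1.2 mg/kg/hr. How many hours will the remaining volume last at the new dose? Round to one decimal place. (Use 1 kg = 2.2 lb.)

13.7 hours

Initial rate:
Weight = 159.7 lb ÷ 2.2 lb/kg = 72.59091 kg
Dose = 1 mg/kg/hr × 72.59091 kg = 72.59091 mg/hr
Concentration = 1442 mg ÷ 178 mL = 8.101124 mg/mL
Rate = 72.59091 mg/hr ÷ 8.101124 mg/mL = 8.960598 mL/hr
Volume infused so far = 8.960598 mL/hr × 3.4 hr = 30.46603 mL
Volume remaining = 178 − 30.46603 = 147.534 mL
New rate:
Dose = 1.2 mg/kg/hr × 72.59091 kg = 87.10909 mg/hr
Rate = 87.10909 mg/hr ÷ 8.101124 mg/mL = 10.75272 mL/hr
Time remaining = 147.534 mL ÷ 10.75272 mL/hr = 13.72062 hr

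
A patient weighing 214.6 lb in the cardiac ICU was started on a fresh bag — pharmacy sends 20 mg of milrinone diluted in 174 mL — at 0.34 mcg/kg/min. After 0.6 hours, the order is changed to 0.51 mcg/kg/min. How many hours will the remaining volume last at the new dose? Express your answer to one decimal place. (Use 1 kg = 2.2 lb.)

Initial rate:
Weight = 214.6 lb ÷ 2.2 lb/kg = 97.54545 kg
Dose = 0.34 mcg/kg/min × 97.54545 kg = 33.16545 mcg/min
33.16545 mcg/min × 60 min/hr = 1989.927 mcg/hr
Concentration = 20 mg ÷ 174 mL = 0.1149425 mg/mL = 114.9425 mcg/mL
Rate = 1989.927 mcg/hr ÷ 114.9425 mcg/mL = 17.31237 mL/hr
Volume infused so far = 17.31237 mL/hr × 0.6 hr = 10.38742 mL
Volume remaining = 174 − 10.38742 = 163.6126 mL
New rate:
Dose = 0.51 mcg/kg/min × 97.54545 kg = 49.74818 mcg/min
49.74818 mcg/min × 60 min/hr = 2984.891 mcg/hr
Rate = 2984.891 mcg/hr ÷ 114.9425 mcg/mL = 25.96855 mL/hr
Time remaining = 163.6126 mL ÷ 25.96855 mL/hr = 6.300412 hr

6.3 hours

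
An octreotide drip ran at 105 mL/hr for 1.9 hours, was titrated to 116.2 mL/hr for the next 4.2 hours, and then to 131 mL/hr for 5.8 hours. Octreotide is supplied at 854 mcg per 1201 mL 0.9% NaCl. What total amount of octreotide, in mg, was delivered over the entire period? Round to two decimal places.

Concentration = 854 mcg ÷ 1201 mL = 0.7110741 mcg/mL
Stage 1: 105 mL/hr × 1.9 hr = 199.5 mL → 199.5 mL × 0.7110741 mcg/mL = 141.8593 mcg
Stage 2: 116.2 mL/hr × 4.2 hr = 488.04 mL → 488.04 mL × 0.7110741 mcg/mL = 347.0326 mcg
Stage 3: 131 mL/hr × 5.8 hr = 759.8 mL → 759.8 mL × 0.7110741 mcg/mL = 540.2741 mcg
Total = 141.8593 + 347.0326 + 540.2741 = 1029.166 mcg = 1.029166 mg

1.03 mg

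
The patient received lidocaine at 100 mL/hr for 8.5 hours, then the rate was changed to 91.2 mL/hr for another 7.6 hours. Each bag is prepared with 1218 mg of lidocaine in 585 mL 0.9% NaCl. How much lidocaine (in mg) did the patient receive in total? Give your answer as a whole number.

3213 mg

Concentration = 1218 mg ÷ 585 mL = 2.082051 mg/mL
Stage 1: 100 mL/hr × 8.5 hr = 850 mL → 850 mL × 2.082051 mg/mL = 1769.744 mg
Stage 2: 91.2 mL/hr × 7.6 hr = 693.12 mL → 693.12 mL × 2.082051 mg/mL = 1443.111 mg
Total = 1769.744 + 1443.111 = 3212.855 mg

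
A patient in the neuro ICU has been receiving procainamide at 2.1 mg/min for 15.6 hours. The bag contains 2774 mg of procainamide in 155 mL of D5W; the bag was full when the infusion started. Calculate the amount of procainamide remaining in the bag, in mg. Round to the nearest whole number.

2.1 mg/min × 60 min/hr = 126 mg/hr
Concentration = 2774 mg ÷ 155 mL = 17.89677 mg/mL
Rate = 126 mg/hr ÷ 17.89677 mg/mL = 7.040375 mL/hr
Volume infused = 7.040375 mL/hr × 15.6 hr = 109.8298 mL
Volume remaining = 155 − 109.8298 = 45.17015 mL
Drug remaining = 45.17015 mL × 17.89677 mg/mL = 808.4 mg

808 mg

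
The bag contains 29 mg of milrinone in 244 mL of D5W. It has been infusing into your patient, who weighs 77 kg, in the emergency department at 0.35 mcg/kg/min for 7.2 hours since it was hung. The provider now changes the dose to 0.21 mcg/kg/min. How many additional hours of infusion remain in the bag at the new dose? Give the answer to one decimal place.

Initial rate:
Dose = 0.35 mcg/kg/min × 77 kg = 26.95 mcg/min
26.95 mcg/min × 60 min/hr = 1617 mcg/hr
Concentration = 29 mg ÷ 244 mL = 0.1188525 mg/mL = 118.8525 mcg/mL
Rate = 1617 mcg/hr ÷ 118.8525 mcg/mL = 13.6051 mL/hr
Volume infused so far = 13.6051 mL/hr × 7.2 hr = 97.95674 mL
Volume remaining = 244 − 97.95674 = 146.0433 mL
New rate:
Dose = 0.21 mcg/kg/min × 77 kg = 16.17 mcg/min
16.17 mcg/min × 60 min/hr = 970.2 mcg/hr
Rate = 970.2 mcg/hr ÷ 118.8525 mcg/mL = 8.163062 mL/hr
Time remaining = 146.0433 mL ÷ 8.163062 mL/hr = 17.89074 hr

17.9 hours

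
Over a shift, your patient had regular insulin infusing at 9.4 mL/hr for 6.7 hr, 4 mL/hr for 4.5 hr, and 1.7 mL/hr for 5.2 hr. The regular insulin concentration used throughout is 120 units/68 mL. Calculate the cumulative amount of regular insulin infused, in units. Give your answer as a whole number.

Concentration = 120 units ÷ 68 mL = 1.764706 units/mL
Stage 1: 9.4 mL/hr × 6.7 hr = 62.98 mL → 62.98 mL × 1.764706 units/mL = 111.1412 units
Stage 2: 4 mL/hr × 4.5 hr = 18 mL → 18 mL × 1.764706 units/mL = 31.76471 units
Stage 3: 1.7 mL/hr × 5.2 hr = 8.84 mL → 8.84 mL × 1.764706 units/mL = 15.6 units
Total = 111.1412 + 31.76471 + 15.6 = 158.5059 units

159 units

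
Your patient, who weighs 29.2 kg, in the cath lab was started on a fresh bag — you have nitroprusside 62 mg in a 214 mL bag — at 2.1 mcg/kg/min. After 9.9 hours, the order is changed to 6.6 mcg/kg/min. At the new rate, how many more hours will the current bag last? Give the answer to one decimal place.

2.2 hours

Initial rate:
Dose = 2.1 mcg/kg/min × 29.2 kg = 61.32 mcg/min
61.32 mcg/min × 60 min/hr = 3679.2 mcg/hr
Concentration = 62 mg ÷ 214 mL = 0.2897196 mg/mL = 289.7196 mcg/mL
Rate = 3679.2 mcg/hr ÷ 289.7196 mcg/mL = 12.69917 mL/hr
Volume infused so far = 12.69917 mL/hr × 9.9 hr = 125.7218 mL
Volume remaining = 214 − 125.7218 = 88.27818 mL
New rate:
Dose = 6.6 mcg/kg/min × 29.2 kg = 192.72 mcg/min
192.72 mcg/min × 60 min/hr = 11563.2 mcg/hr
Rate = 11563.2 mcg/hr ÷ 289.7196 mcg/mL = 39.91169 mL/hr
Time remaining = 88.27818 mL ÷ 39.91169 mL/hr = 2.211838 hr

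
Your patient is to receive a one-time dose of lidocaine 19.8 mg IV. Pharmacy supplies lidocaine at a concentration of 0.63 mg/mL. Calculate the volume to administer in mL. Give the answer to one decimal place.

Volume = 19.8 mg ÷ 0.63 mg/mL = 31.42857 mL

31.4 mL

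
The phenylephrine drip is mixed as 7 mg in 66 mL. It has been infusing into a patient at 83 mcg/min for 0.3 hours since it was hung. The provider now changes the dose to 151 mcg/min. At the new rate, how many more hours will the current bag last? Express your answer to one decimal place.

Initial rate:
83 mcg/min × 60 min/hr = 4980 mcg/hr
Concentration = 7 mg ÷ 66 mL = 0.1060606 mg/mL = 106.0606 mcg/mL
Rate = 4980 mcg/hr ÷ 106.0606 mcg/mL = 46.95429 mL/hr
Volume infused so far = 46.95429 mL/hr × 0.3 hr = 14.08629 mL
Volume remaining = 66 − 14.08629 = 51.91371 mL
New rate:
151 mcg/min × 60 min/hr = 9060 mcg/hr
Rate = 9060 mcg/hr ÷ 106.0606 mcg/mL = 85.42286 mL/hr
Time remaining = 51.91371 mL ÷ 85.42286 mL/hr = 0.6077263 hr

0.6 hours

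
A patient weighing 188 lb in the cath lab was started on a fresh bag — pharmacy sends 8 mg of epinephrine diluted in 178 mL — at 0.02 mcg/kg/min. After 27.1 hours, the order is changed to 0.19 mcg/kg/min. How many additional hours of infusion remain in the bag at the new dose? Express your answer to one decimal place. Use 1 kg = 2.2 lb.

5.4 hours

Initial rate:
Weight = 188 lb ÷ 2.2 lb/kg = 85.45455 kg
Dose = 0.02 mcg/kg/min × 85.45455 kg = 1.709091 mcg/min
1.709091 mcg/min × 60 min/hr = 102.5455 mcg/hr
Concentration = 8 mg ÷ 178 mL = 0.04494382 mg/mL = 44.94382 mcg/mL
Rate = 102.5455 mcg/hr ÷ 44.94382 mcg/mL = 2.281636 mL/hr
Volume infused so far = 2.281636 mL/hr × 27.1 hr = 61.83235 mL
Volume remaining = 178 − 61.83235 = 116.1677 mL
New rate:
Dose = 0.19 mcg/kg/min × 85.45455 kg = 16.23636 mcg/min
16.23636 mcg/min × 60 min/hr = 974.1818 mcg/hr
Rate = 974.1818 mcg/hr ÷ 44.94382 mcg/mL = 21.67555 mL/hr
Time remaining = 116.1677 mL ÷ 21.67555 mL/hr = 5.359388 hr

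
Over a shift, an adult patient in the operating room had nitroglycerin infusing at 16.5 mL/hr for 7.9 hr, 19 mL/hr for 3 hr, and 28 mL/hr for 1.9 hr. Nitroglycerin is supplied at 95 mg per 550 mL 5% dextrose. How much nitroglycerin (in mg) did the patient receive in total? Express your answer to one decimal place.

41.5 mg

Concentration = 95 mg ÷ 550 mL = 0.1727273 mg/mL
Stage 1: 16.5 mL/hr × 7.9 hr = 130.35 mL → 130.35 mL × 0.1727273 mg/mL = 22.515 mg
Stage 2: 19 mL/hr × 3 hr = 57 mL → 57 mL × 0.1727273 mg/mL = 9.845455 mg
Stage 3: 28 mL/hr × 1.9 hr = 53.2 mL → 53.2 mL × 0.1727273 mg/mL = 9.189091 mg
Total = 22.515 + 9.845455 + 9.189091 = 41.54955 mg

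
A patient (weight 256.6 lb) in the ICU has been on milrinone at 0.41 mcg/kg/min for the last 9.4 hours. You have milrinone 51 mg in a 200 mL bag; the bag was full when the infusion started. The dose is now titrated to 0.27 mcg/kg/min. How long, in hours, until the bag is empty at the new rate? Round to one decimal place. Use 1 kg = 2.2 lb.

12.7 hours

Initial rate:
Weight = 256.6 lb ÷ 2.2 lb/kg = 116.6364 kg
Dose = 0.41 mcg/kg/min × 116.6364 kg = 47.82091 mcg/min
47.82091 mcg/min × 60 min/hr = 2869.255 mcg/hr
Concentration = 51 mg ÷ 200 mL = 0.255 mg/mL = 255 mcg/mL
Rate = 2869.255 mcg/hr ÷ 255 mcg/mL = 11.25198 mL/hr
Volume infused so far = 11.25198 mL/hr × 9.4 hr = 105.7686 mL
Volume remaining = 200 − 105.7686 = 94.2314 mL
New rate:
Dose = 0.27 mcg/kg/min × 116.6364 kg = 31.49182 mcg/min
31.49182 mcg/min × 60 min/hr = 1889.509 mcg/hr
Rate = 1889.509 mcg/hr ÷ 255 mcg/mL = 7.40984 mL/hr
Time remaining = 94.2314 mL ÷ 7.40984 mL/hr = 12.71706 hr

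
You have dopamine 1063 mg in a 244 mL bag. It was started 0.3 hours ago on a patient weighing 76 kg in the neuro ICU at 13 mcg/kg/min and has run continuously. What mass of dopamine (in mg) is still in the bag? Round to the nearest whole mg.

Dose = 13 mcg/kg/min × 76 kg = 988 mcg/min
988 mcg/min × 60 min/hr = 59280 mcg/hr
Concentration = 1063 mg ÷ 244 mL = 4.356557 mg/mL = 4356.557 mcg/mL
Rate = 59280 mcg/hr ÷ 4356.557 mcg/mL = 13.60707 mL/hr
Volume infused = 13.60707 mL/hr × 0.3 hr = 4.082122 mL
Volume remaining = 244 − 4.082122 = 239.9179 mL
Drug remaining = 239.9179 mL × 4356.557 mcg/mL = 1045216 mcg = 1045.216 mg

1045 mg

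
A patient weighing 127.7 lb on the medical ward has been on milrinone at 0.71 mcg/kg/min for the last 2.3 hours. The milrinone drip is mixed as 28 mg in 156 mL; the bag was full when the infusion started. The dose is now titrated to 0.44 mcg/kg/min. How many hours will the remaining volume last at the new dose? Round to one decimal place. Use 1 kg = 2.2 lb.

14.6 hours

Initial rate:
Weight = 127.7 lb ÷ 2.2 lb/kg = 58.04545 kg
Dose = 0.71 mcg/kg/min × 58.04545 kg = 41.21227 mcg/min
41.21227 mcg/min × 60 min/hr = 2472.736 mcg/hr
Concentration = 28 mg ÷ 156 mL = 0.1794872 mg/mL = 179.4872 mcg/mL
Rate = 2472.736 mcg/hr ÷ 179.4872 mcg/mL = 13.77667 mL/hr
Volume infused so far = 13.77667 mL/hr × 2.3 hr = 31.68635 mL
Volume remaining = 156 − 31.68635 = 124.3136 mL
New rate:
Dose = 0.44 mcg/kg/min × 58.04545 kg = 25.54 mcg/min
25.54 mcg/min × 60 min/hr = 1532.4 mcg/hr
Rate = 1532.4 mcg/hr ÷ 179.4872 mcg/mL = 8.537657 mL/hr
Time remaining = 124.3136 mL ÷ 8.537657 mL/hr = 14.56063 hr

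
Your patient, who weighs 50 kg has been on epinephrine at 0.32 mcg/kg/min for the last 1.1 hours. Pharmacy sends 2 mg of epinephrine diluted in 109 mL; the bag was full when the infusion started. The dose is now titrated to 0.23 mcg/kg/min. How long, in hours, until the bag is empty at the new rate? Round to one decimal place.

Initial rate:
Dose = 0.32 mcg/kg/min × 50 kg = 16 mcg/min
16 mcg/min × 60 min/hr = 960 mcg/hr
Concentration = 2 mg ÷ 109 mL = 0.01834862 mg/mL = 18.34862 mcg/mL
Rate = 960 mcg/hr ÷ 18.34862 mcg/mL = 52.32 mL/hr
Volume infused so far = 52.32 mL/hr × 1.1 hr = 57.552 mL
Volume remaining = 109 − 57.552 = 51.448 mL
New rate:
Dose = 0.23 mcg/kg/min × 50 kg = 11.5 mcg/min
11.5 mcg/min × 60 min/hr = 690 mcg/hr
Rate = 690 mcg/hr ÷ 18.34862 mcg/mL = 37.605 mL/hr
Time remaining = 51.448 mL ÷ 37.605 mL/hr = 1.368116 hr

1.4 hours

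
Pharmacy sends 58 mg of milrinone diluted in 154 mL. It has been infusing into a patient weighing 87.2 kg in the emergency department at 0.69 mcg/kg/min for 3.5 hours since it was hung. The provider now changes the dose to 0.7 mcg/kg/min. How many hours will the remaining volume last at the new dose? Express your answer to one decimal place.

12.4 hours

Initial rate:
Dose = 0.69 mcg/kg/min × 87.2 kg = 60.168 mcg/min
60.168 mcg/min × 60 min/hr = 3610.08 mcg/hr
Concentration = 58 mg ÷ 154 mL = 0.3766234 mg/mL = 376.6234 mcg/mL
Rate = 3610.08 mcg/hr ÷ 376.6234 mcg/mL = 9.585385 mL/hr
Volume infused so far = 9.585385 mL/hr × 3.5 hr = 33.54885 mL
Volume remaining = 154 − 33.54885 = 120.4512 mL
New rate:
Dose = 0.7 mcg/kg/min × 87.2 kg = 61.04 mcg/min
61.04 mcg/min × 60 min/hr = 3662.4 mcg/hr
Rate = 3662.4 mcg/hr ÷ 376.6234 mcg/mL = 9.724303 mL/hr
Time remaining = 120.4512 mL ÷ 9.724303 mL/hr = 12.38661 hr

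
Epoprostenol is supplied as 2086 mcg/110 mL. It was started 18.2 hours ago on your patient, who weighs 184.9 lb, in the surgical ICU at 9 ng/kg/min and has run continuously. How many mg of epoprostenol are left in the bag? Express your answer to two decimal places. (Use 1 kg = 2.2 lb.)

Weight = 184.9 lb ÷ 2.2 lb/kg = 84.04545 kg
Dose = 9 ng/kg/min × 84.04545 kg = 756.4091 ng/min
756.4091 ng/min × 60 min/hr = 45384.55 ng/hr
Concentration = 2086 mcg ÷ 110 mL = 18.96364 mcg/mL = 18963.64 ng/mL
Rate = 45384.55 ng/hr ÷ 18963.64 ng/mL = 2.393241 mL/hr
Volume infused = 2.393241 mL/hr × 18.2 hr = 43.55698 mL
Volume remaining = 110 − 43.55698 = 66.44302 mL
Drug remaining = 66.44302 mL × 18963.64 ng/mL = 1260001 ng = 1.260001 mg

1.26 mg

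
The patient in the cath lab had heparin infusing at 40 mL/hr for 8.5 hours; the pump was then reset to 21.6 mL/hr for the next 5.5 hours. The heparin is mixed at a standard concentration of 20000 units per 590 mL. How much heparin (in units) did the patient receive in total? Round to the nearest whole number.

15553 units

Concentration = 20000 units ÷ 590 mL = 33.89831 units/mL
Stage 1: 40 mL/hr × 8.5 hr = 340 mL → 340 mL × 33.89831 units/mL = 11525.42 units
Stage 2: 21.6 mL/hr × 5.5 hr = 118.8 mL → 118.8 mL × 33.89831 units/mL = 4027.119 units
Total = 11525.42 + 4027.119 = 15552.54 units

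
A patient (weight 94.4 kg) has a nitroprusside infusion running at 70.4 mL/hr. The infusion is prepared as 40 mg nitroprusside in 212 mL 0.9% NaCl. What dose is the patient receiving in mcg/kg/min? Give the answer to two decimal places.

Concentration = 40 mg ÷ 212 mL = 0.1886792 mg/mL = 188.6792 mcg/mL
Drug rate = 70.4 mL/hr × 188.6792 mcg/mL = 13283.02 mcg/hr
13283.02 mcg/hr ÷ 60 min/hr = 221.3836 mcg/min
221.3836 mcg/min ÷ 94.4 kg = 2.345166 mcg/kg/min

2.35 mcg/kg/min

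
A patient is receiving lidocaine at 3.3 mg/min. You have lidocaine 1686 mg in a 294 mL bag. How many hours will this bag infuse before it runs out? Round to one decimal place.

3.3 mg/min × 60 min/hr = 198 mg/hr
Concentration = 1686 mg ÷ 294 mL = 5.734694 mg/mL
Rate = 198 mg/hr ÷ 5.734694 mg/mL = 34.52669 mL/hr
Duration = 294 mL ÷ 34.52669 mL/hr = 8.515152 hr

8.5 hours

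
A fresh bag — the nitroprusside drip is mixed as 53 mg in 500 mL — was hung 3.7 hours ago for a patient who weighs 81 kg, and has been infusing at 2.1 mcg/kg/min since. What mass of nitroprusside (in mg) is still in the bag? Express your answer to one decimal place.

Dose = 2.1 mcg/kg/min × 81 kg = 170.1 mcg/min
170.1 mcg/min × 60 min/hr = 10206 mcg/hr
Concentration = 53 mg ÷ 500 mL = 0.106 mg/mL = 106 mcg/mL
Rate = 10206 mcg/hr ÷ 106 mcg/mL = 96.28302 mL/hr
Volume infused = 96.28302 mL/hr × 3.7 hr = 356.2472 mL
Volume remaining = 500 − 356.2472 = 143.7528 mL
Drug remaining = 143.7528 mL × 106 mcg/mL = 15237.8 mcg = 15.2378 mg

15.2 mg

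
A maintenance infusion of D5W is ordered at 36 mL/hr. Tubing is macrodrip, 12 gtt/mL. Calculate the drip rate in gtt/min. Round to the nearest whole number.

36 mL/hr ÷ 60 min/hr = 0.6 mL/min
0.6 mL/min × 12 gtt/mL = 7.2 gtt/min

7 gtt/min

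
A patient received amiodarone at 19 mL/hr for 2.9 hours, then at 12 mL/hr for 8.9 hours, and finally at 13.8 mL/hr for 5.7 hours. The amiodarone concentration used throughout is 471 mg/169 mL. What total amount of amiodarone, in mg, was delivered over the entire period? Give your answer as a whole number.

670 mg

Concentration = 471 mg ÷ 169 mL = 2.786982 mg/mL
Stage 1: 19 mL/hr × 2.9 hr = 55.1 mL → 55.1 mL × 2.786982 mg/mL = 153.5627 mg
Stage 2: 12 mL/hr × 8.9 hr = 106.8 mL → 106.8 mL × 2.786982 mg/mL = 297.6497 mg
Stage 3: 13.8 mL/hr × 5.7 hr = 78.66 mL → 78.66 mL × 2.786982 mg/mL = 219.224 mg
Total = 153.5627 + 297.6497 + 219.224 = 670.4364 mg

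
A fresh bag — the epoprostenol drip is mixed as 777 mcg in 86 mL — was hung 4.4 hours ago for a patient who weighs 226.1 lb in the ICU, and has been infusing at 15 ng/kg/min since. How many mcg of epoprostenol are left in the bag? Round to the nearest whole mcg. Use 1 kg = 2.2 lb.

370 mcg

Weight = 226.1 lb ÷ 2.2 lb/kg = 102.7727 kg
Dose = 15 ng/kg/min × 102.7727 kg = 1541.591 ng/min
1541.591 ng/min × 60 min/hr = 92495.45 ng/hr
Concentration = 777 mcg ÷ 86 mL = 9.034884 mcg/mL = 9034.884 ng/mL
Rate = 92495.45 ng/hr ÷ 9034.884 ng/mL = 10.23759 mL/hr
Volume infused = 10.23759 mL/hr × 4.4 hr = 45.04541 mL
Volume remaining = 86 − 45.04541 = 40.95459 mL
Drug remaining = 40.95459 mL × 9034.884 ng/mL = 370020 ng = 370.02 mcg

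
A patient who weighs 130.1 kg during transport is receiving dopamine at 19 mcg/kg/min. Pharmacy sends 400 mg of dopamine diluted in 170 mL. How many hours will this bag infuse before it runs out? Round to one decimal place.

Dose = 19 mcg/kg/min × 130.1 kg = 2471.9 mcg/min
2471.9 mcg/min × 60 min/hr = 148314 mcg/hr
Concentration = 400 mg ÷ 170 mL = 2.352941 mg/mL = 2352.941 mcg/mL
Rate = 148314 mcg/hr ÷ 2352.941 mcg/mL = 63.03345 mL/hr
Duration = 170 mL ÷ 63.03345 mL/hr = 2.696981 hr

2.7 hours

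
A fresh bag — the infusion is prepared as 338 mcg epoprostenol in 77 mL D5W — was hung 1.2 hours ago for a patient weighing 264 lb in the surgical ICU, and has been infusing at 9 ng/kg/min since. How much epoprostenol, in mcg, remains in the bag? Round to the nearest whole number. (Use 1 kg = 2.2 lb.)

260 mcg

Weight = 264 lb ÷ 2.2 lb/kg = 120 kg
Dose = 9 ng/kg/min × 120 kg = 1080 ng/min
1080 ng/min × 60 min/hr = 64800 ng/hr
Concentration = 338 mcg ÷ 77 mL = 4.38961 mcg/mL = 4389.61 ng/mL
Rate = 64800 ng/hr ÷ 4389.61 ng/mL = 14.76213 mL/hr
Volume infused = 14.76213 mL/hr × 1.2 hr = 17.71456 mL
Volume remaining = 77 − 17.71456 = 59.28544 mL
Drug remaining = 59.28544 mL × 4389.61 ng/mL = 260240 ng = 260.24 mcg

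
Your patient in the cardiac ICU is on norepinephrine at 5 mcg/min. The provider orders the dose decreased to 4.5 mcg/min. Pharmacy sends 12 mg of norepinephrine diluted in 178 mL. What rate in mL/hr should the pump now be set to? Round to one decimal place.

4.5 mcg/min × 60 min/hr = 270 mcg/hr
Concentration = 12 mg ÷ 178 mL = 0.06741573 mg/mL = 67.41573 mcg/mL
Rate = 270 mcg/hr ÷ 67.41573 mcg/mL = 4.005 mL/hr

4.0 mL/hr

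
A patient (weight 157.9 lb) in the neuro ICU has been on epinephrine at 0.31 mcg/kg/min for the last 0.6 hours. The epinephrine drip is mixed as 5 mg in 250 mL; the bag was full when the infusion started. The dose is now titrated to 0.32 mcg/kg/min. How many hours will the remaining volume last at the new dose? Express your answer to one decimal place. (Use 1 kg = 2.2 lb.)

Initial rate:
Weight = 157.9 lb ÷ 2.2 lb/kg = 71.77273 kg
Dose = 0.31 mcg/kg/min × 71.77273 kg = 22.24955 mcg/min
22.24955 mcg/min × 60 min/hr = 1334.973 mcg/hr
Concentration = 5 mg ÷ 250 mL = 0.02 mg/mL = 20 mcg/mL
Rate = 1334.973 mcg/hr ÷ 20 mcg/mL = 66.74864 mL/hr
Volume infused so far = 66.74864 mL/hr × 0.6 hr = 40.04918 mL
Volume remaining = 250 − 40.04918 = 209.9508 mL
New rate:
Dose = 0.32 mcg/kg/min × 71.77273 kg = 22.96727 mcg/min
22.96727 mcg/min × 60 min/hr = 1378.036 mcg/hr
Rate = 1378.036 mcg/hr ÷ 20 mcg/mL = 68.90182 mL/hr
Time remaining = 209.9508 mL ÷ 68.90182 mL/hr = 3.047101 hr

3.0 hours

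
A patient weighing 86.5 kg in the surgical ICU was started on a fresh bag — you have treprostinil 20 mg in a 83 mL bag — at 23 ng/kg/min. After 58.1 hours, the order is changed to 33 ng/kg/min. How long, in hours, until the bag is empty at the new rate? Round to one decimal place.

76.3 hours

Initial rate:
Dose = 23 ng/kg/min × 86.5 kg = 1989.5 ng/min
1989.5 ng/min × 60 min/hr = 119370 ng/hr
Concentration = 20 mg ÷ 83 mL = 0.2409639 mg/mL = 240963.9 ng/mL
Rate = 119370 ng/hr ÷ 240963.9 ng/mL = 0.4953855 mL/hr
Volume infused so far = 0.4953855 mL/hr × 58.1 hr = 28.7819 mL
Volume remaining = 83 − 28.7819 = 54.2181 mL
New rate:
Dose = 33 ng/kg/min × 86.5 kg = 2854.5 ng/min
2854.5 ng/min × 60 min/hr = 171270 ng/hr
Rate = 171270 ng/hr ÷ 240963.9 ng/mL = 0.7107705 mL/hr
Time remaining = 54.2181 mL ÷ 0.7107705 mL/hr = 76.28074 hr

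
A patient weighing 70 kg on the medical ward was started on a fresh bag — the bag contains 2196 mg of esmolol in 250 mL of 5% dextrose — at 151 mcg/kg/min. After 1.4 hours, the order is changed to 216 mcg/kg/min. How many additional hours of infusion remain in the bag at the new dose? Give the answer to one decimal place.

Initial rate:
Dose = 151 mcg/kg/min × 70 kg = 10570 mcg/min
10570 mcg/min × 60 min/hr = 634200 mcg/hr
Concentration = 2196 mg ÷ 250 mL = 8.784 mg/mL = 8784 mcg/mL
Rate = 634200 mcg/hr ÷ 8784 mcg/mL = 72.19945 mL/hr
Volume infused so far = 72.19945 mL/hr × 1.4 hr = 101.0792 mL
Volume remaining = 250 − 101.0792 = 148.9208 mL
New rate:
Dose = 216 mcg/kg/min × 70 kg = 15120 mcg/min
15120 mcg/min × 60 min/hr = 907200 mcg/hr
Rate = 907200 mcg/hr ÷ 8784 mcg/mL = 103.2787 mL/hr
Time remaining = 148.9208 mL ÷ 103.2787 mL/hr = 1.441931 hr

1.4 hours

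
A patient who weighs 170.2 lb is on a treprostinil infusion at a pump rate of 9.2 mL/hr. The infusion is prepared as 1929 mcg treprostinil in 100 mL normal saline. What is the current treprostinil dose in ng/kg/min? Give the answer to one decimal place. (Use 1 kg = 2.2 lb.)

Weight = 170.2 lb ÷ 2.2 lb/kg = 77.36364 kg
Concentration = 1929 mcg ÷ 100 mL = 19.29 mcg/mL = 19290 ng/mL
Drug rate = 9.2 mL/hr × 19290 ng/mL = 177468 ng/hr
177468 ng/hr ÷ 60 min/hr = 2957.8 ng/min
2957.8 ng/min ÷ 77.36364 kg = 38.23243 ng/kg/min

38.2 ng/kg/min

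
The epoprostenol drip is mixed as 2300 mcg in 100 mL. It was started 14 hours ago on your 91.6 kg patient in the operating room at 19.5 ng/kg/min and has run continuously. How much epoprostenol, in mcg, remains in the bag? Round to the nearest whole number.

Dose = 19.5 ng/kg/min × 91.6 kg = 1786.2 ng/min
1786.2 ng/min × 60 min/hr = 107172 ng/hr
Concentration = 2300 mcg ÷ 100 mL = 23 mcg/mL = 23000 ng/mL
Rate = 107172 ng/hr ÷ 23000 ng/mL = 4.659652 mL/hr
Volume infused = 4.659652 mL/hr × 14 hr = 65.23513 mL
Volume remaining = 100 − 65.23513 = 34.76487 mL
Drug remaining = 34.76487 mL × 23000 ng/mL = 799592 ng = 799.592 mcg

800 mcg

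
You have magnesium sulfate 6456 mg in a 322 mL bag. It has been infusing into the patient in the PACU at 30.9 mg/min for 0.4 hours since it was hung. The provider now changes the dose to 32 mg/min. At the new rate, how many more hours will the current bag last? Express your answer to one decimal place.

Initial rate:
30.9 mg/min × 60 min/hr = 1854 mg/hr
Concentration = 6456 mg ÷ 322 mL = 20.04969 mg/mL
Rate = 1854 mg/hr ÷ 20.04969 mg/mL = 92.47026 mL/hr
Volume infused so far = 92.47026 mL/hr × 0.4 hr = 36.9881 mL
Volume remaining = 322 − 36.9881 = 285.0119 mL
New rate:
32 mg/min × 60 min/hr = 1920 mg/hr
Rate = 1920 mg/hr ÷ 20.04969 mg/mL = 95.76208 mL/hr
Time remaining = 285.0119 mL ÷ 95.76208 mL/hr = 2.97625 hr

3.0 hours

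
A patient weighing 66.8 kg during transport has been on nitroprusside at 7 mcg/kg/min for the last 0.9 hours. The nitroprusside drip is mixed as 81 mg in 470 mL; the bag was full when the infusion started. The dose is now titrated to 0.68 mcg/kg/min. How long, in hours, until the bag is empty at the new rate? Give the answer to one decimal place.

Initial rate:
Dose = 7 mcg/kg/min × 66.8 kg = 467.6 mcg/min
467.6 mcg/min × 60 min/hr = 28056 mcg/hr
Concentration = 81 mg ÷ 470 mL = 0.1723404 mg/mL = 172.3404 mcg/mL
Rate = 28056 mcg/hr ÷ 172.3404 mcg/mL = 162.7941 mL/hr
Volume infused so far = 162.7941 mL/hr × 0.9 hr = 146.5147 mL
Volume remaining = 470 − 146.5147 = 323.4853 mL
New rate:
Dose = 0.68 mcg/kg/min × 66.8 kg = 45.424 mcg/min
45.424 mcg/min × 60 min/hr = 2725.44 mcg/hr
Rate = 2725.44 mcg/hr ÷ 172.3404 mcg/mL = 15.81428 mL/hr
Time remaining = 323.4853 mL ÷ 15.81428 mL/hr = 20.45527 hr

20.5 hours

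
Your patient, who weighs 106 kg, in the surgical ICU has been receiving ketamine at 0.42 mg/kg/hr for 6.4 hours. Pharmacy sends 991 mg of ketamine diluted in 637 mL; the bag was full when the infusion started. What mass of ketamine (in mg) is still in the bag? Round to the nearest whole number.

706 mg

Dose = 0.42 mg/kg/hr × 106 kg = 44.52 mg/hr
Concentration = 991 mg ÷ 637 mL = 1.55573 mg/mL
Rate = 44.52 mg/hr ÷ 1.55573 mg/mL = 28.61679 mL/hr
Volume infused = 28.61679 mL/hr × 6.4 hr = 183.1475 mL
Volume remaining = 637 − 183.1475 = 453.8525 mL
Drug remaining = 453.8525 mL × 1.55573 mg/mL = 706.072 mg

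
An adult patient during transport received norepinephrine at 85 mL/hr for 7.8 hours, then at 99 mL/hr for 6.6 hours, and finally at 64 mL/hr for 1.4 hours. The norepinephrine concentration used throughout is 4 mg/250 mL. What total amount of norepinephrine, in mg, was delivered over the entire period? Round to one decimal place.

Concentration = 4 mg ÷ 250 mL = 0.016 mg/mL
Stage 1: 85 mL/hr × 7.8 hr = 663 mL → 663 mL × 0.016 mg/mL = 10.608 mg
Stage 2: 99 mL/hr × 6.6 hr = 653.4 mL → 653.4 mL × 0.016 mg/mL = 10.4544 mg
Stage 3: 64 mL/hr × 1.4 hr = 89.6 mL → 89.6 mL × 0.016 mg/mL = 1.4336 mg
Total = 10.608 + 10.4544 + 1.4336 = 22.496 mg

22.5 mg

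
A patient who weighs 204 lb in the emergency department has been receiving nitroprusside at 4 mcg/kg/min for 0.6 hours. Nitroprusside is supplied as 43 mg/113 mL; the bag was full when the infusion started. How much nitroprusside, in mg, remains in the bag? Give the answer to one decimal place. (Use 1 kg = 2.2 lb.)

29.6 mg

Weight = 204 lb ÷ 2.2 lb/kg = 92.72727 kg
Dose = 4 mcg/kg/min × 92.72727 kg = 370.9091 mcg/min
370.9091 mcg/min × 60 min/hr = 22254.55 mcg/hr
Concentration = 43 mg ÷ 113 mL = 0.380531 mg/mL = 380.531 mcg/mL
Rate = 22254.55 mcg/hr ÷ 380.531 mcg/mL = 58.48288 mL/hr
Volume infused = 58.48288 mL/hr × 0.6 hr = 35.08973 mL
Volume remaining = 113 − 35.08973 = 77.91027 mL
Drug remaining = 77.91027 mL × 380.531 mcg/mL = 29647.27 mcg = 29.64727 mg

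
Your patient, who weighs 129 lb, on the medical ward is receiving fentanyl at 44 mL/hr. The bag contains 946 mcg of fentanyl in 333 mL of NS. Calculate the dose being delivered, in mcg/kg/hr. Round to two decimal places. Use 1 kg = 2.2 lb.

Weight = 129 lb ÷ 2.2 lb/kg = 58.63636 kg
Concentration = 946 mcg ÷ 333 mL = 2.840841 mcg/mL
Drug rate = 44 mL/hr × 2.840841 mcg/mL = 124.997 mcg/hr
124.997 mcg/hr ÷ 58.63636 kg = 2.131732 mcg/kg/hr

2.13 mcg/kg/hr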